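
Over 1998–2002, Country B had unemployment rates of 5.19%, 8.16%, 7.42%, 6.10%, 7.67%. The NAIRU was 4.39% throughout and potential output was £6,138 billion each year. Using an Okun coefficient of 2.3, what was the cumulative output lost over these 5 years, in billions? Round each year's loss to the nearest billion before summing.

Year 1998: gap = -2.3 × (5.19 - 4.39) = -1.84%, loss ≈ 6138 × 1.84/100 ≈ 113.
Year 1999: gap = -2.3 × (8.16 - 4.39) = -8.671%, loss ≈ 6138 × 8.671/100 ≈ 532.
Year 2000: gap = -2.3 × (7.42 - 4.39) = -6.969%, loss ≈ 6138 × 6.969/100 ≈ 428.
Year 2001: gap = -2.3 × (6.1 - 4.39) = -3.933%, loss ≈ 6138 × 3.933/100 ≈ 241.
Year 2002: gap = -2.3 × (7.67 - 4.39) = -7.544%, loss ≈ 6138 × 7.544/100 ≈ 463.
Total lost output = 113 + 532 + 428 + 241 + 463 = 1777 billion.

£1,777 billion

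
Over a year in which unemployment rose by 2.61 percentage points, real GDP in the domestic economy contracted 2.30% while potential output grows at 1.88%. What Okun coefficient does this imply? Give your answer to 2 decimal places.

Growth form: g_Y = g_Y* - β × Δu, so β = (g_Y* - g_Y)/Δu.
β = (1.88 + 2.3)/2.61 = 4.18/2.61 = 1.60.

β ≈ 1.60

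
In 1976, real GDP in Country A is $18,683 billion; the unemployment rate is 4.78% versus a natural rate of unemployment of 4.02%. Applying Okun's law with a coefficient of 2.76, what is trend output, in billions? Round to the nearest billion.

$19,083 billion

Unemployment gap = 4.78 - 4.02 = 0.76 points, so output gap = -2.76 × 0.76 = -2.0976%.
Since Y = Y* × (1 + gap/100), Y* = 18683/0.979024 ≈ 19083 billion.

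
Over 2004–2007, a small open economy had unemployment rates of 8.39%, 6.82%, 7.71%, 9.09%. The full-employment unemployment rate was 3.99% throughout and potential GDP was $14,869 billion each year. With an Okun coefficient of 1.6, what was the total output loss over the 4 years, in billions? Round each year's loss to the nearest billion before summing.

$3,818 billion

Year 2004: gap = -1.6 × (8.39 - 3.99) = -7.04%, loss ≈ 14869 × 7.04/100 ≈ 1047.
Year 2005: gap = -1.6 × (6.82 - 3.99) = -4.528%, loss ≈ 14869 × 4.528/100 ≈ 673.
Year 2006: gap = -1.6 × (7.71 - 3.99) = -5.952%, loss ≈ 14869 × 5.952/100 ≈ 885.
Year 2007: gap = -1.6 × (9.09 - 3.99) = -8.16%, loss ≈ 14869 × 8.16/100 ≈ 1213.
Total lost output = 1047 + 673 + 885 + 1213 = 3818 billion.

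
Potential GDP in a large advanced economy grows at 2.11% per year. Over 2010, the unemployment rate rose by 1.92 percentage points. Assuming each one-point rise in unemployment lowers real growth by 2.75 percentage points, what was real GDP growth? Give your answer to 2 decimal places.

-3.17%

Growth-rate Okun's law: g_Y = g_Y* - β × Δu.
g_Y = 2.11 - 2.75 × (1.92) = 2.11 - 5.28 = -3.17%, i.e. -3.17% to 2 d.p.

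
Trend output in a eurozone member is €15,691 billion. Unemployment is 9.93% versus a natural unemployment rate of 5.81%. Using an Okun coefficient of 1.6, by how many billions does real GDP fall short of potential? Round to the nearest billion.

Output gap = -1.6 × (9.93 - 5.81) = -1.6 × 4.12 = -6.592%.
Actual GDP ≈ 15691 × 0.93408 ≈ 14657 billion, so the shortfall is 15691 - 14657 = 1034 billion.

€1,034 billion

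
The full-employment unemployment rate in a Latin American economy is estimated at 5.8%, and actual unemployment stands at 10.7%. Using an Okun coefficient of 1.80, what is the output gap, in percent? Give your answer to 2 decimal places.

-8.82%

The unemployment gap is 10.7 - 5.8 = 4.9 percentage points.
Okun's law gives an output gap of -1.8 × 4.9 = -8.82%, i.e. 8.82% below potential.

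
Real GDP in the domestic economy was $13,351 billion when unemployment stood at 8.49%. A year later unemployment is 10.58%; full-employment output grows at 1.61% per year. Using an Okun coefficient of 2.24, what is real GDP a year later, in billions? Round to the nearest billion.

Δu = 10.58 - 8.49 = 2.09 points.
Okun's law (growth form): g_Y = g_Y* - β × Δu = 1.61 - 2.24 × (2.09) = 1.61 - 4.6816 = -3.0716%.
Real GDP in the next year = 13351 × (1 - 3.0716/100) = 13351 × 0.969284 ≈ 12941 billion.

$12,941 billion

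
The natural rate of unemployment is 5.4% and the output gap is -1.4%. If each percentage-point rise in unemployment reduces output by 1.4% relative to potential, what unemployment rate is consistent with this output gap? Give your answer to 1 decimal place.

6.4%

From Okun's law, u - u* = -(output gap)/β = -(-1.4)/1.4 = 1 point.
So u = 5.4 + 1 = 6.4%.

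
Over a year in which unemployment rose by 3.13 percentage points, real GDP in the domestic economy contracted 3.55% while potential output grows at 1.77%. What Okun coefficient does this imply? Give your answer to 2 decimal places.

β ≈ 1.70

Growth form: g_Y = g_Y* - β × Δu, so β = (g_Y* - g_Y)/Δu.
β = (1.77 + 3.55)/3.13 = 5.32/3.13 = 1.70.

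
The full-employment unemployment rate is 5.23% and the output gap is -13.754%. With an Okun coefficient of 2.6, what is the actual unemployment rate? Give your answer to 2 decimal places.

10.52%

From Okun's law, u - u* = -(output gap)/β = -(-13.754)/2.6 = 5.29 points.
So u = 5.23 + 5.29 = 10.52%.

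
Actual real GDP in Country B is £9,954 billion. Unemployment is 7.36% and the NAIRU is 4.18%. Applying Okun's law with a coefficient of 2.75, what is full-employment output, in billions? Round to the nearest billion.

Unemployment gap = 7.36 - 4.18 = 3.18 points, so output gap = -2.75 × 3.18 = -8.745%.
Since Y = Y* × (1 + gap/100), Y* = 9954/0.91255 ≈ 10908 billion.

£10,908 billion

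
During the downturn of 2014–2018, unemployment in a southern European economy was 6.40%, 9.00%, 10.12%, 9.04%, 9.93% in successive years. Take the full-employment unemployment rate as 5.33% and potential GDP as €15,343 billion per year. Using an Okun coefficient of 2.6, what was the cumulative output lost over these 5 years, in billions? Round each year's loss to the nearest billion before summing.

€7,117 billion

Year 2014: gap = -2.6 × (6.4 - 5.33) = -2.782%, loss ≈ 15343 × 2.782/100 ≈ 427.
Year 2015: gap = -2.6 × (9 - 5.33) = -9.542%, loss ≈ 15343 × 9.542/100 ≈ 1464.
Year 2016: gap = -2.6 × (10.12 - 5.33) = -12.454%, loss ≈ 15343 × 12.454/100 ≈ 1911.
Year 2017: gap = -2.6 × (9.04 - 5.33) = -9.646%, loss ≈ 15343 × 9.646/100 ≈ 1480.
Year 2018: gap = -2.6 × (9.93 - 5.33) = -11.96%, loss ≈ 15343 × 11.96/100 ≈ 1835.
Total lost output = 427 + 1464 + 1911 + 1480 + 1835 = 7117 billion.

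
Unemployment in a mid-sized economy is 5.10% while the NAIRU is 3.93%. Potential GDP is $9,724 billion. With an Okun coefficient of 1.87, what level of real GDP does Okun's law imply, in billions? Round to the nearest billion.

Unemployment gap = 5.1 - 3.93 = 1.17 points, so the output gap is -1.87 × 1.17 = -2.1879%.
Actual GDP = 9724 × (1 - 2.1879/100) = 9724 × 0.978121 ≈ 9511 billion.

$9,511 billion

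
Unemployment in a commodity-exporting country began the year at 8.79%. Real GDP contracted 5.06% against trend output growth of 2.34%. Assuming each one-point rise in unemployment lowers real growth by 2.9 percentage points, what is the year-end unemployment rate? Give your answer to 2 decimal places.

11.34%

Growth-rate Okun's law: g_Y = g_Y* - β × Δu, so Δu = (g_Y* - g_Y)/β.
Δu = (2.34 + 5.06)/2.9 = 7.4/2.9 = 2.55 percentage points.
Year-end unemployment = 8.79 + 2.55 = 11.34%.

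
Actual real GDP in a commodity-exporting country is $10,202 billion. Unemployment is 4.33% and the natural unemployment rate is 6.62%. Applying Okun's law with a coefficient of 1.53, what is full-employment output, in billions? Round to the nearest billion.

Unemployment gap = 4.33 - 6.62 = -2.29 points, so output gap = -1.53 × (-2.29) = 3.5037%.
Since Y = Y* × (1 + gap/100), Y* = 10202/1.035037 ≈ 9857 billion.

$9,857 billion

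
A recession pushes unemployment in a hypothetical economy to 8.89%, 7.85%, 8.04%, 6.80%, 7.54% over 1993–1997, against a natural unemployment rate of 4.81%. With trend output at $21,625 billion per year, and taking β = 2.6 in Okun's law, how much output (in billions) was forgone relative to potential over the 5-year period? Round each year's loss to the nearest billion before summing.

$8,473 billion

Year 1993: gap = -2.6 × (8.89 - 4.81) = -10.608%, loss ≈ 21625 × 10.608/100 ≈ 2294.
Year 1994: gap = -2.6 × (7.85 - 4.81) = -7.904%, loss ≈ 21625 × 7.904/100 ≈ 1709.
Year 1995: gap = -2.6 × (8.04 - 4.81) = -8.398%, loss ≈ 21625 × 8.398/100 ≈ 1816.
Year 1996: gap = -2.6 × (6.8 - 4.81) = -5.174%, loss ≈ 21625 × 5.174/100 ≈ 1119.
Year 1997: gap = -2.6 × (7.54 - 4.81) = -7.098%, loss ≈ 21625 × 7.098/100 ≈ 1535.
Total lost output = 2294 + 1709 + 1816 + 1119 + 1535 = 8473 billion.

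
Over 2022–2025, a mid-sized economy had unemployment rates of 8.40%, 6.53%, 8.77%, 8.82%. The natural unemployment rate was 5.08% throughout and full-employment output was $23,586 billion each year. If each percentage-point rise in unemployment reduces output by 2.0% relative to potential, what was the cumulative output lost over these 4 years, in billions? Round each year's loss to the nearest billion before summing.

$5,755 billion

Year 2022: gap = -2.0 × (8.4 - 5.08) = -6.64%, loss ≈ 23586 × 6.64/100 ≈ 1566.
Year 2023: gap = -2.0 × (6.53 - 5.08) = -2.9%, loss ≈ 23586 × 2.9/100 ≈ 684.
Year 2024: gap = -2.0 × (8.77 - 5.08) = -7.38%, loss ≈ 23586 × 7.38/100 ≈ 1741.
Year 2025: gap = -2.0 × (8.82 - 5.08) = -7.48%, loss ≈ 23586 × 7.48/100 ≈ 1764.
Total lost output = 1566 + 684 + 1741 + 1764 = 5755 billion.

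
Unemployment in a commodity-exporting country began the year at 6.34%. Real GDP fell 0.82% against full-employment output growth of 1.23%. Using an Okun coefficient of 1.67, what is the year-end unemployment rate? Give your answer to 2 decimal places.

Growth-rate Okun's law: g_Y = g_Y* - β × Δu, so Δu = (g_Y* - g_Y)/β.
Δu = (1.23 + 0.82)/1.67 = 2.05/1.67 = 1.23 percentage points.
Year-end unemployment = 6.34 + 1.23 = 7.57%.

7.57%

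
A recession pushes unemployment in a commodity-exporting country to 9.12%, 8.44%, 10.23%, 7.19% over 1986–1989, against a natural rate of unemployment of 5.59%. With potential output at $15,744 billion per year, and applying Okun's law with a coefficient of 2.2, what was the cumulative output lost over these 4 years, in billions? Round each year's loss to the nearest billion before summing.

Year 1986: gap = -2.2 × (9.12 - 5.59) = -7.766%, loss ≈ 15744 × 7.766/100 ≈ 1223.
Year 1987: gap = -2.2 × (8.44 - 5.59) = -6.27%, loss ≈ 15744 × 6.27/100 ≈ 987.
Year 1988: gap = -2.2 × (10.23 - 5.59) = -10.208%, loss ≈ 15744 × 10.208/100 ≈ 1607.
Year 1989: gap = -2.2 × (7.19 - 5.59) = -3.52%, loss ≈ 15744 × 3.52/100 ≈ 554.
Total lost output = 1223 + 987 + 1607 + 554 = 4371 billion.

$4,371 billion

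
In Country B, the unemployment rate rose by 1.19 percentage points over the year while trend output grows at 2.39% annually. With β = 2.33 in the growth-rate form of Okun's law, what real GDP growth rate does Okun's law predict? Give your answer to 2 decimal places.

Growth-rate Okun's law: g_Y = g_Y* - β × Δu.
g_Y = 2.39 - 2.33 × (1.19) = 2.39 - 2.7727 = -0.3827%, i.e. -0.38% to 2 d.p.

-0.38%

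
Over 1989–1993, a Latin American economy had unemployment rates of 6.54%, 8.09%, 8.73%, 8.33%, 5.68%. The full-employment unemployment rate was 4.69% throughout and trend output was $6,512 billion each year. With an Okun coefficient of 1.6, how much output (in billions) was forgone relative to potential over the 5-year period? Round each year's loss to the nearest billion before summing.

Year 1989: gap = -1.6 × (6.54 - 4.69) = -2.96%, loss ≈ 6512 × 2.96/100 ≈ 193.
Year 1990: gap = -1.6 × (8.09 - 4.69) = -5.44%, loss ≈ 6512 × 5.44/100 ≈ 354.
Year 1991: gap = -1.6 × (8.73 - 4.69) = -6.464%, loss ≈ 6512 × 6.464/100 ≈ 421.
Year 1992: gap = -1.6 × (8.33 - 4.69) = -5.824%, loss ≈ 6512 × 5.824/100 ≈ 379.
Year 1993: gap = -1.6 × (5.68 - 4.69) = -1.584%, loss ≈ 6512 × 1.584/100 ≈ 103.
Total lost output = 193 + 354 + 421 + 379 + 103 = 1450 billion.

$1,450 billion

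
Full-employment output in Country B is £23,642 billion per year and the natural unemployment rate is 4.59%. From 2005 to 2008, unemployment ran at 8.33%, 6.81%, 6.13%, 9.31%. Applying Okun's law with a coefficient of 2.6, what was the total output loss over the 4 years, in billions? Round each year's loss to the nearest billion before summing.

£7,512 billion

Year 2005: gap = -2.6 × (8.33 - 4.59) = -9.724%, loss ≈ 23642 × 9.724/100 ≈ 2299.
Year 2006: gap = -2.6 × (6.81 - 4.59) = -5.772%, loss ≈ 23642 × 5.772/100 ≈ 1365.
Year 2007: gap = -2.6 × (6.13 - 4.59) = -4.004%, loss ≈ 23642 × 4.004/100 ≈ 947.
Year 2008: gap = -2.6 × (9.31 - 4.59) = -12.272%, loss ≈ 23642 × 12.272/100 ≈ 2901.
Total lost output = 2299 + 1365 + 947 + 2901 = 7512 billion.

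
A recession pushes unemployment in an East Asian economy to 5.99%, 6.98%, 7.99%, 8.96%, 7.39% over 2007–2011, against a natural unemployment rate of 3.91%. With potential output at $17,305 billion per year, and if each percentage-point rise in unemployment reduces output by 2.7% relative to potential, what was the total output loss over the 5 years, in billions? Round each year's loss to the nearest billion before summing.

Year 2007: gap = -2.7 × (5.99 - 3.91) = -5.616%, loss ≈ 17305 × 5.616/100 ≈ 972.
Year 2008: gap = -2.7 × (6.98 - 3.91) = -8.289%, loss ≈ 17305 × 8.289/100 ≈ 1434.
Year 2009: gap = -2.7 × (7.99 - 3.91) = -11.016%, loss ≈ 17305 × 11.016/100 ≈ 1906.
Year 2010: gap = -2.7 × (8.96 - 3.91) = -13.635%, loss ≈ 17305 × 13.635/100 ≈ 2360.
Year 2011: gap = -2.7 × (7.39 - 3.91) = -9.396%, loss ≈ 17305 × 9.396/100 ≈ 1626.
Total lost output = 972 + 1434 + 1906 + 2360 + 1626 = 8298 billion.

$8,298 billion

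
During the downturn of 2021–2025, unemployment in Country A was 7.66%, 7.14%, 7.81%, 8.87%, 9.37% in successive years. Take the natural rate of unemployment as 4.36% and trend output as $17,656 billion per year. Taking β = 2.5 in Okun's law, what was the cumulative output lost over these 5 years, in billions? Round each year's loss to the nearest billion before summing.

Year 2021: gap = -2.5 × (7.66 - 4.36) = -8.25%, loss ≈ 17656 × 8.25/100 ≈ 1457.
Year 2022: gap = -2.5 × (7.14 - 4.36) = -6.95%, loss ≈ 17656 × 6.95/100 ≈ 1227.
Year 2023: gap = -2.5 × (7.81 - 4.36) = -8.625%, loss ≈ 17656 × 8.625/100 ≈ 1523.
Year 2024: gap = -2.5 × (8.87 - 4.36) = -11.275%, loss ≈ 17656 × 11.275/100 ≈ 1991.
Year 2025: gap = -2.5 × (9.37 - 4.36) = -12.525%, loss ≈ 17656 × 12.525/100 ≈ 2211.
Total lost output = 1457 + 1227 + 1523 + 1991 + 2211 = 8409 billion.

$8,409 billion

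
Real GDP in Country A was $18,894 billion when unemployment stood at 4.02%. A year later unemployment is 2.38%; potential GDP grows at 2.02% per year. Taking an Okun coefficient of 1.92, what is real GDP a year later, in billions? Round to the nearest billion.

Δu = 2.38 - 4.02 = -1.64 points.
Okun's law (growth form): g_Y = g_Y* - β × Δu = 2.02 - 1.92 × (-1.64) = 2.02 + 3.1488 = 5.1688%.
Real GDP in the next year = 18894 × (1 + 5.1688/100) = 18894 × 1.051688 ≈ 19871 billion.

$19,871 billion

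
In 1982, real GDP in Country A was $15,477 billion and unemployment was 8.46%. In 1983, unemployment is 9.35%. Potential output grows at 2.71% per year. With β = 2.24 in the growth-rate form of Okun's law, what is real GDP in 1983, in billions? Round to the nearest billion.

Δu = 9.35 - 8.46 = 0.89 points.
Okun's law (growth form): g_Y = g_Y* - β × Δu = 2.71 - 2.24 × (0.89) = 2.71 - 1.9936 = 0.7164%.
Real GDP in the next year = 15477 × (1 + 0.7164/100) = 15477 × 1.007164 ≈ 15588 billion.

$15,588 billion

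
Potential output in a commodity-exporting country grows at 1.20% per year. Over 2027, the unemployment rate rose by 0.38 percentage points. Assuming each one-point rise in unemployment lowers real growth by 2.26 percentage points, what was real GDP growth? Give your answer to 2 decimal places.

Growth-rate Okun's law: g_Y = g_Y* - β × Δu.
g_Y = 1.20 - 2.26 × (0.38) = 1.2 - 0.8588 = 0.3412%, i.e. 0.34% to 2 d.p.

0.34%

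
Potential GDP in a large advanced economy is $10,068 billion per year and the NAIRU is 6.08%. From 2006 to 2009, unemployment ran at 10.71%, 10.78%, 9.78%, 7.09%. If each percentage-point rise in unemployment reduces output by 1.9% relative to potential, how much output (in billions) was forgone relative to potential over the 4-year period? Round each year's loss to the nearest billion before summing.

Year 2006: gap = -1.9 × (10.71 - 6.08) = -8.797%, loss ≈ 10068 × 8.797/100 ≈ 886.
Year 2007: gap = -1.9 × (10.78 - 6.08) = -8.93%, loss ≈ 10068 × 8.93/100 ≈ 899.
Year 2008: gap = -1.9 × (9.78 - 6.08) = -7.03%, loss ≈ 10068 × 7.03/100 ≈ 708.
Year 2009: gap = -1.9 × (7.09 - 6.08) = -1.919%, loss ≈ 10068 × 1.919/100 ≈ 193.
Total lost output = 886 + 899 + 708 + 193 = 2686 billion.

$2,686 billion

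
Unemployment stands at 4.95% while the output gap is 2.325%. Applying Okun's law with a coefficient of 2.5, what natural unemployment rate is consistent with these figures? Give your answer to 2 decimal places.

From Okun's law, u - u* = -(output gap)/β = -(2.325)/2.5 = -0.93 points.
So u* = 4.95 + 0.93 = 5.88%.

5.88%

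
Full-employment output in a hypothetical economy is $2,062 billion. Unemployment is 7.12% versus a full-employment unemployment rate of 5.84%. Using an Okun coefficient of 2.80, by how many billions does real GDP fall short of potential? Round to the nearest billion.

Output gap = -2.80 × (7.12 - 5.84) = -2.8 × 1.28 = -3.584%.
Actual GDP ≈ 2062 × 0.96416 ≈ 1988 billion, so the shortfall is 2062 - 1988 = 74 billion.

$74 billion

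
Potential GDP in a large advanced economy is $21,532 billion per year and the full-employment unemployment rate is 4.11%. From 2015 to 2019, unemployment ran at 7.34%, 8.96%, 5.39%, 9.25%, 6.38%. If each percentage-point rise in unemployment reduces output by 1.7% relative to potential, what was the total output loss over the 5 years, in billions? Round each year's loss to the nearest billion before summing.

$6,138 billion

Year 2015: gap = -1.7 × (7.34 - 4.11) = -5.491%, loss ≈ 21532 × 5.491/100 ≈ 1182.
Year 2016: gap = -1.7 × (8.96 - 4.11) = -8.245%, loss ≈ 21532 × 8.245/100 ≈ 1775.
Year 2017: gap = -1.7 × (5.39 - 4.11) = -2.176%, loss ≈ 21532 × 2.176/100 ≈ 469.
Year 2018: gap = -1.7 × (9.25 - 4.11) = -8.738%, loss ≈ 21532 × 8.738/100 ≈ 1881.
Year 2019: gap = -1.7 × (6.38 - 4.11) = -3.859%, loss ≈ 21532 × 3.859/100 ≈ 831.
Total lost output = 1182 + 1775 + 469 + 1881 + 831 = 6138 billion.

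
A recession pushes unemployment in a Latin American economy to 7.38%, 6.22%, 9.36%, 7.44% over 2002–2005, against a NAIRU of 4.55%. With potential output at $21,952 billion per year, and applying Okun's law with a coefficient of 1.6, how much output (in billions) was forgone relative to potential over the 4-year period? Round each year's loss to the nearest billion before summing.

$4,285 billion

Year 2002: gap = -1.6 × (7.38 - 4.55) = -4.528%, loss ≈ 21952 × 4.528/100 ≈ 994.
Year 2003: gap = -1.6 × (6.22 - 4.55) = -2.672%, loss ≈ 21952 × 2.672/100 ≈ 587.
Year 2004: gap = -1.6 × (9.36 - 4.55) = -7.696%, loss ≈ 21952 × 7.696/100 ≈ 1689.
Year 2005: gap = -1.6 × (7.44 - 4.55) = -4.624%, loss ≈ 21952 × 4.624/100 ≈ 1015.
Total lost output = 994 + 587 + 1689 + 1015 = 4285 billion.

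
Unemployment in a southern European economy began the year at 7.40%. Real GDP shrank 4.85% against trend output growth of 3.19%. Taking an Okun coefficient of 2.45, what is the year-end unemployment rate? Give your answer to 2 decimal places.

Growth-rate Okun's law: g_Y = g_Y* - β × Δu, so Δu = (g_Y* - g_Y)/β.
Δu = (3.19 + 4.85)/2.45 = 8.04/2.45 = 3.28 percentage points.
Year-end unemployment = 7.4 + 3.28 = 10.68%.

10.68%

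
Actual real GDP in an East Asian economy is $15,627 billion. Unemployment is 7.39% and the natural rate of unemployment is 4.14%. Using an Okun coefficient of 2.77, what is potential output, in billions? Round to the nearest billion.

$17,173 billion

Unemployment gap = 7.39 - 4.14 = 3.25 points, so output gap = -2.77 × 3.25 = -9.0025%.
Since Y = Y* × (1 + gap/100), Y* = 15627/0.909975 ≈ 17173 billion.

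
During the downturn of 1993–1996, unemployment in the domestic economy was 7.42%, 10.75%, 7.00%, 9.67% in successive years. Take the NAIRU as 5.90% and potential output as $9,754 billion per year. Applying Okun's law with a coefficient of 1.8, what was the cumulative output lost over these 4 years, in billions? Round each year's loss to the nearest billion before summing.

Year 1993: gap = -1.8 × (7.42 - 5.9) = -2.736%, loss ≈ 9754 × 2.736/100 ≈ 267.
Year 1994: gap = -1.8 × (10.75 - 5.9) = -8.73%, loss ≈ 9754 × 8.73/100 ≈ 852.
Year 1995: gap = -1.8 × (7 - 5.9) = -1.98%, loss ≈ 9754 × 1.98/100 ≈ 193.
Year 1996: gap = -1.8 × (9.67 - 5.9) = -6.786%, loss ≈ 9754 × 6.786/100 ≈ 662.
Total lost output = 267 + 852 + 193 + 662 = 1974 billion.

$1,974 billion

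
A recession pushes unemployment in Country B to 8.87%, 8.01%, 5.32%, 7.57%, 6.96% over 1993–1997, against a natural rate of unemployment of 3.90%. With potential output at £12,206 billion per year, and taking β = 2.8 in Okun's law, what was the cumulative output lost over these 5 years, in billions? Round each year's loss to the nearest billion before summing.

Year 1993: gap = -2.8 × (8.87 - 3.9) = -13.916%, loss ≈ 12206 × 13.916/100 ≈ 1699.
Year 1994: gap = -2.8 × (8.01 - 3.9) = -11.508%, loss ≈ 12206 × 11.508/100 ≈ 1405.
Year 1995: gap = -2.8 × (5.32 - 3.9) = -3.976%, loss ≈ 12206 × 3.976/100 ≈ 485.
Year 1996: gap = -2.8 × (7.57 - 3.9) = -10.276%, loss ≈ 12206 × 10.276/100 ≈ 1254.
Year 1997: gap = -2.8 × (6.96 - 3.9) = -8.568%, loss ≈ 12206 × 8.568/100 ≈ 1046.
Total lost output = 1699 + 1405 + 485 + 1254 + 1046 = 5889 billion.

£5,889 billion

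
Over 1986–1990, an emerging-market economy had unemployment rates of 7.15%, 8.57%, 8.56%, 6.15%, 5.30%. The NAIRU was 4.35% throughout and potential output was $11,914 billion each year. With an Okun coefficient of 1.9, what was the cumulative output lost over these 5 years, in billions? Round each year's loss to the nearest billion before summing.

$3,164 billion

Year 1986: gap = -1.9 × (7.15 - 4.35) = -5.32%, loss ≈ 11914 × 5.32/100 ≈ 634.
Year 1987: gap = -1.9 × (8.57 - 4.35) = -8.018%, loss ≈ 11914 × 8.018/100 ≈ 955.
Year 1988: gap = -1.9 × (8.56 - 4.35) = -7.999%, loss ≈ 11914 × 7.999/100 ≈ 953.
Year 1989: gap = -1.9 × (6.15 - 4.35) = -3.42%, loss ≈ 11914 × 3.42/100 ≈ 407.
Year 1990: gap = -1.9 × (5.3 - 4.35) = -1.805%, loss ≈ 11914 × 1.805/100 ≈ 215.
Total lost output = 634 + 955 + 953 + 407 + 215 = 3164 billion.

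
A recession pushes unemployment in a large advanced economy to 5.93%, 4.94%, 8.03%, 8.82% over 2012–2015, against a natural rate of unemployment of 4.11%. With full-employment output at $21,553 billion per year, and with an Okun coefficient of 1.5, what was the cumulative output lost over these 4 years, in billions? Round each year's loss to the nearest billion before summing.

Year 2012: gap = -1.5 × (5.93 - 4.11) = -2.73%, loss ≈ 21553 × 2.73/100 ≈ 588.
Year 2013: gap = -1.5 × (4.94 - 4.11) = -1.245%, loss ≈ 21553 × 1.245/100 ≈ 268.
Year 2014: gap = -1.5 × (8.03 - 4.11) = -5.88%, loss ≈ 21553 × 5.88/100 ≈ 1267.
Year 2015: gap = -1.5 × (8.82 - 4.11) = -7.065%, loss ≈ 21553 × 7.065/100 ≈ 1523.
Total lost output = 588 + 268 + 1267 + 1523 = 3646 billion.

$3,646 billion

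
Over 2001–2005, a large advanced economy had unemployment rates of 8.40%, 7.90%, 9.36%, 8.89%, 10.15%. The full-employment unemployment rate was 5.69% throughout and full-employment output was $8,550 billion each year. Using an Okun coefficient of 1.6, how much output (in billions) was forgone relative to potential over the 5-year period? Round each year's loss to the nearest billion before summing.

Year 2001: gap = -1.6 × (8.4 - 5.69) = -4.336%, loss ≈ 8550 × 4.336/100 ≈ 371.
Year 2002: gap = -1.6 × (7.9 - 5.69) = -3.536%, loss ≈ 8550 × 3.536/100 ≈ 302.
Year 2003: gap = -1.6 × (9.36 - 5.69) = -5.872%, loss ≈ 8550 × 5.872/100 ≈ 502.
Year 2004: gap = -1.6 × (8.89 - 5.69) = -5.12%, loss ≈ 8550 × 5.12/100 ≈ 438.
Year 2005: gap = -1.6 × (10.15 - 5.69) = -7.136%, loss ≈ 8550 × 7.136/100 ≈ 610.
Total lost output = 371 + 302 + 502 + 438 + 610 = 2223 billion.

$2,223 billion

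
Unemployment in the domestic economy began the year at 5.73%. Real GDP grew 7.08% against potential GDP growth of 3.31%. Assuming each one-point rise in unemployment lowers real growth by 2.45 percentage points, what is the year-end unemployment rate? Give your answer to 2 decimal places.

4.19%

Growth-rate Okun's law: g_Y = g_Y* - β × Δu, so Δu = (g_Y* - g_Y)/β.
Δu = (3.31 - 7.08)/2.45 = -3.77/2.45 = -1.54 percentage points.
Year-end unemployment = 5.73 - 1.54 = 4.19%.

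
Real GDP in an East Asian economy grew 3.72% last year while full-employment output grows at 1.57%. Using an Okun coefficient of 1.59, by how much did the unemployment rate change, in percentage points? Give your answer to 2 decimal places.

-1.35 percentage points

Growth-rate Okun's law: g_Y = g_Y* - β × Δu, so Δu = (g_Y* - g_Y)/β.
Δu = (1.57 - 3.72)/1.59 = -2.15/1.59 = -1.35 percentage points.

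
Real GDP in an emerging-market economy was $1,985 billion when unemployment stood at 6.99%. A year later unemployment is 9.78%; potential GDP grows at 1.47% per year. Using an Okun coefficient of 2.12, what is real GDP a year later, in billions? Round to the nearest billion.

Δu = 9.78 - 6.99 = 2.79 points.
Okun's law (growth form): g_Y = g_Y* - β × Δu = 1.47 - 2.12 × (2.79) = 1.47 - 5.9148 = -4.4448%.
Real GDP in the next year = 1985 × (1 - 4.4448/100) = 1985 × 0.955552 ≈ 1897 billion.

$1,897 billion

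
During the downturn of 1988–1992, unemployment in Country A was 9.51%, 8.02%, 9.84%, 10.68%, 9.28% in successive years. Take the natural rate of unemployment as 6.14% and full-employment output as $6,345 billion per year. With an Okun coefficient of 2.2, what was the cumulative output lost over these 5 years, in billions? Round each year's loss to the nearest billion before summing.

$2,320 billion

Year 1988: gap = -2.2 × (9.51 - 6.14) = -7.414%, loss ≈ 6345 × 7.414/100 ≈ 470.
Year 1989: gap = -2.2 × (8.02 - 6.14) = -4.136%, loss ≈ 6345 × 4.136/100 ≈ 262.
Year 1990: gap = -2.2 × (9.84 - 6.14) = -8.14%, loss ≈ 6345 × 8.14/100 ≈ 516.
Year 1991: gap = -2.2 × (10.68 - 6.14) = -9.988%, loss ≈ 6345 × 9.988/100 ≈ 634.
Year 1992: gap = -2.2 × (9.28 - 6.14) = -6.908%, loss ≈ 6345 × 6.908/100 ≈ 438.
Total lost output = 470 + 262 + 516 + 634 + 438 = 2320 billion.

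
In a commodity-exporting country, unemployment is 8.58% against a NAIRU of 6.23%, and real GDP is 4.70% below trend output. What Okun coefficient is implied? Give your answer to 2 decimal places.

β ≈ 2.00

Okun's law: output gap = -β × (u - u*).
-4.70 = -β × (8.58 - 6.23) = -β × 2.35, so β = 4.7/2.35 = 2.00.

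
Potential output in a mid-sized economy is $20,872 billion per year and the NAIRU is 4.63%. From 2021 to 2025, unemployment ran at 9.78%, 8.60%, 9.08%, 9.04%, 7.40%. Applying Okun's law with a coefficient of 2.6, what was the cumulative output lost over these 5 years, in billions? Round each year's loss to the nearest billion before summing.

Year 2021: gap = -2.6 × (9.78 - 4.63) = -13.39%, loss ≈ 20872 × 13.39/100 ≈ 2795.
Year 2022: gap = -2.6 × (8.6 - 4.63) = -10.322%, loss ≈ 20872 × 10.322/100 ≈ 2154.
Year 2023: gap = -2.6 × (9.08 - 4.63) = -11.57%, loss ≈ 20872 × 11.57/100 ≈ 2415.
Year 2024: gap = -2.6 × (9.04 - 4.63) = -11.466%, loss ≈ 20872 × 11.466/100 ≈ 2393.
Year 2025: gap = -2.6 × (7.4 - 4.63) = -7.202%, loss ≈ 20872 × 7.202/100 ≈ 1503.
Total lost output = 2795 + 2154 + 2415 + 2393 + 1503 = 11260 billion.

$11,260 billion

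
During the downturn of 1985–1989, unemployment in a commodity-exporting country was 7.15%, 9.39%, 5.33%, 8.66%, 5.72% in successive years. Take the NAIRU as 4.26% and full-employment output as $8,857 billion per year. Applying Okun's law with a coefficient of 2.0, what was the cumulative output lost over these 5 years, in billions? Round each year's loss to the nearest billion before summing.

Year 1985: gap = -2.0 × (7.15 - 4.26) = -5.78%, loss ≈ 8857 × 5.78/100 ≈ 512.
Year 1986: gap = -2.0 × (9.39 - 4.26) = -10.26%, loss ≈ 8857 × 10.26/100 ≈ 909.
Year 1987: gap = -2.0 × (5.33 - 4.26) = -2.14%, loss ≈ 8857 × 2.14/100 ≈ 190.
Year 1988: gap = -2.0 × (8.66 - 4.26) = -8.8%, loss ≈ 8857 × 8.8/100 ≈ 779.
Year 1989: gap = -2.0 × (5.72 - 4.26) = -2.92%, loss ≈ 8857 × 2.92/100 ≈ 259.
Total lost output = 512 + 909 + 190 + 779 + 259 = 2649 billion.

$2,649 billion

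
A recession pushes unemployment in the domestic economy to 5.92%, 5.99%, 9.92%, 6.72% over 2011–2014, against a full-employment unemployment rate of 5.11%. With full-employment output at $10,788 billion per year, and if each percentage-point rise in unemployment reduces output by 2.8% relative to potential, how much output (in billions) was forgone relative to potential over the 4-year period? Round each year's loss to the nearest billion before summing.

Year 2011: gap = -2.8 × (5.92 - 5.11) = -2.268%, loss ≈ 10788 × 2.268/100 ≈ 245.
Year 2012: gap = -2.8 × (5.99 - 5.11) = -2.464%, loss ≈ 10788 × 2.464/100 ≈ 266.
Year 2013: gap = -2.8 × (9.92 - 5.11) = -13.468%, loss ≈ 10788 × 13.468/100 ≈ 1453.
Year 2014: gap = -2.8 × (6.72 - 5.11) = -4.508%, loss ≈ 10788 × 4.508/100 ≈ 486.
Total lost output = 245 + 266 + 1453 + 486 = 2450 billion.

$2,450 billion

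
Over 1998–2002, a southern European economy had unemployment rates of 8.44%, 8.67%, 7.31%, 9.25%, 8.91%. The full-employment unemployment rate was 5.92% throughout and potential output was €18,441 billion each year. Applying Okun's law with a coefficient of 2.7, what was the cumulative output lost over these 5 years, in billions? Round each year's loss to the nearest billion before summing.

Year 1998: gap = -2.7 × (8.44 - 5.92) = -6.804%, loss ≈ 18441 × 6.804/100 ≈ 1255.
Year 1999: gap = -2.7 × (8.67 - 5.92) = -7.425%, loss ≈ 18441 × 7.425/100 ≈ 1369.
Year 2000: gap = -2.7 × (7.31 - 5.92) = -3.753%, loss ≈ 18441 × 3.753/100 ≈ 692.
Year 2001: gap = -2.7 × (9.25 - 5.92) = -8.991%, loss ≈ 18441 × 8.991/100 ≈ 1658.
Year 2002: gap = -2.7 × (8.91 - 5.92) = -8.073%, loss ≈ 18441 × 8.073/100 ≈ 1489.
Total lost output = 1255 + 1369 + 692 + 1658 + 1489 = 6463 billion.

€6,463 billion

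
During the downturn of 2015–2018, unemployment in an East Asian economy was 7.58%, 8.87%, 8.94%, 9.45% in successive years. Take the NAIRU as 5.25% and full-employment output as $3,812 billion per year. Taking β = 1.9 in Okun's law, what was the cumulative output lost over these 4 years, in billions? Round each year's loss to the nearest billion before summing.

$1,002 billion

Year 2015: gap = -1.9 × (7.58 - 5.25) = -4.427%, loss ≈ 3812 × 4.427/100 ≈ 169.
Year 2016: gap = -1.9 × (8.87 - 5.25) = -6.878%, loss ≈ 3812 × 6.878/100 ≈ 262.
Year 2017: gap = -1.9 × (8.94 - 5.25) = -7.011%, loss ≈ 3812 × 7.011/100 ≈ 267.
Year 2018: gap = -1.9 × (9.45 - 5.25) = -7.98%, loss ≈ 3812 × 7.98/100 ≈ 304.
Total lost output = 169 + 262 + 267 + 304 = 1002 billion.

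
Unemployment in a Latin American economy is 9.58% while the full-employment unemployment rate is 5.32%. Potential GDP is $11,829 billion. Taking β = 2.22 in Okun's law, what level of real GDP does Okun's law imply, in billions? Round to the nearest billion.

$10,710 billion

Unemployment gap = 9.58 - 5.32 = 4.26 points, so the output gap is -2.22 × 4.26 = -9.4572%.
Actual GDP = 11829 × (1 - 9.4572/100) = 11829 × 0.905428 ≈ 10710 billion.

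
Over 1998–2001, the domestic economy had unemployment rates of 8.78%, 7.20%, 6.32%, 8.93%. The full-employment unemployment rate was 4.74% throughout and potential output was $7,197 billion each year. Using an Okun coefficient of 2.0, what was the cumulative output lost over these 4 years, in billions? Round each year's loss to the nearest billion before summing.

Year 1998: gap = -2.0 × (8.78 - 4.74) = -8.08%, loss ≈ 7197 × 8.08/100 ≈ 582.
Year 1999: gap = -2.0 × (7.2 - 4.74) = -4.92%, loss ≈ 7197 × 4.92/100 ≈ 354.
Year 2000: gap = -2.0 × (6.32 - 4.74) = -3.16%, loss ≈ 7197 × 3.16/100 ≈ 227.
Year 2001: gap = -2.0 × (8.93 - 4.74) = -8.38%, loss ≈ 7197 × 8.38/100 ≈ 603.
Total lost output = 582 + 354 + 227 + 603 = 1766 billion.

$1,766 billion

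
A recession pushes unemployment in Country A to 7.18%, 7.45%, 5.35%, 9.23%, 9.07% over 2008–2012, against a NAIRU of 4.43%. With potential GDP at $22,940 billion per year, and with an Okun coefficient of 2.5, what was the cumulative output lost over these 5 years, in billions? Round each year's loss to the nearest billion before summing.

$9,251 billion

Year 2008: gap = -2.5 × (7.18 - 4.43) = -6.875%, loss ≈ 22940 × 6.875/100 ≈ 1577.
Year 2009: gap = -2.5 × (7.45 - 4.43) = -7.55%, loss ≈ 22940 × 7.55/100 ≈ 1732.
Year 2010: gap = -2.5 × (5.35 - 4.43) = -2.3%, loss ≈ 22940 × 2.3/100 ≈ 528.
Year 2011: gap = -2.5 × (9.23 - 4.43) = -12%, loss ≈ 22940 × 12/100 ≈ 2753.
Year 2012: gap = -2.5 × (9.07 - 4.43) = -11.6%, loss ≈ 22940 × 11.6/100 ≈ 2661.
Total lost output = 1577 + 1732 + 528 + 2753 + 2661 = 9251 billion.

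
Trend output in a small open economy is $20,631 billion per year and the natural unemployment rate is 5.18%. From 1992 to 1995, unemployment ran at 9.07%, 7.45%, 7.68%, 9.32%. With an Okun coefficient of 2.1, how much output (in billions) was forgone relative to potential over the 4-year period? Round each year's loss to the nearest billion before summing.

$5,545 billion

Year 1992: gap = -2.1 × (9.07 - 5.18) = -8.169%, loss ≈ 20631 × 8.169/100 ≈ 1685.
Year 1993: gap = -2.1 × (7.45 - 5.18) = -4.767%, loss ≈ 20631 × 4.767/100 ≈ 983.
Year 1994: gap = -2.1 × (7.68 - 5.18) = -5.25%, loss ≈ 20631 × 5.25/100 ≈ 1083.
Year 1995: gap = -2.1 × (9.32 - 5.18) = -8.694%, loss ≈ 20631 × 8.694/100 ≈ 1794.
Total lost output = 1685 + 983 + 1083 + 1794 = 5545 billion.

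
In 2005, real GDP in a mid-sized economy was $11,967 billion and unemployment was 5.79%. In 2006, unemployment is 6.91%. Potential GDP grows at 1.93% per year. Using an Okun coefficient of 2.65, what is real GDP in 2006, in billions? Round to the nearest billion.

$11,843 billion

Δu = 6.91 - 5.79 = 1.12 points.
Okun's law (growth form): g_Y = g_Y* - β × Δu = 1.93 - 2.65 × (1.12) = 1.93 - 2.968 = -1.038%.
Real GDP in the next year = 11967 × (1 - 1.038/100) = 11967 × 0.98962 ≈ 11843 billion.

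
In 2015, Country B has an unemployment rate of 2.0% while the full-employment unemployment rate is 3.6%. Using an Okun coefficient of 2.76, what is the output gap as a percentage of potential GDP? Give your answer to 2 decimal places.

The unemployment gap is 2 - 3.6 = -1.6 percentage points.
Okun's law gives an output gap of -2.76 × (-1.6) = 4.416%, i.e. 4.42% above potential.

4.42%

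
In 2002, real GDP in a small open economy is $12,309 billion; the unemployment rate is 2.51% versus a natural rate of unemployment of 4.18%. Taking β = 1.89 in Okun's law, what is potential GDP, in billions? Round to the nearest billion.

$11,932 billion

Unemployment gap = 2.51 - 4.18 = -1.67 points, so output gap = -1.89 × (-1.67) = 3.1563%.
Since Y = Y* × (1 + gap/100), Y* = 12309/1.031563 ≈ 11932 billion.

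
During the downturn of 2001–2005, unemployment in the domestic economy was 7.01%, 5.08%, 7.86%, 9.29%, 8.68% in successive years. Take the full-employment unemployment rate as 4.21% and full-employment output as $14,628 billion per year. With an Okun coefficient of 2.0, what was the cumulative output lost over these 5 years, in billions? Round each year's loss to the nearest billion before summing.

$4,936 billion

Year 2001: gap = -2.0 × (7.01 - 4.21) = -5.6%, loss ≈ 14628 × 5.6/100 ≈ 819.
Year 2002: gap = -2.0 × (5.08 - 4.21) = -1.74%, loss ≈ 14628 × 1.74/100 ≈ 255.
Year 2003: gap = -2.0 × (7.86 - 4.21) = -7.3%, loss ≈ 14628 × 7.3/100 ≈ 1068.
Year 2004: gap = -2.0 × (9.29 - 4.21) = -10.16%, loss ≈ 14628 × 10.16/100 ≈ 1486.
Year 2005: gap = -2.0 × (8.68 - 4.21) = -8.94%, loss ≈ 14628 × 8.94/100 ≈ 1308.
Total lost output = 819 + 255 + 1068 + 1486 + 1308 = 4936 billion.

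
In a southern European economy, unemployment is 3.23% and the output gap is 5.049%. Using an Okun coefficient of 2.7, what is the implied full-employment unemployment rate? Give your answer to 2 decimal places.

From Okun's law, u - u* = -(output gap)/β = -(5.049)/2.7 = -1.87 points.
So u* = 3.23 + 1.87 = 5.10%.

5.10%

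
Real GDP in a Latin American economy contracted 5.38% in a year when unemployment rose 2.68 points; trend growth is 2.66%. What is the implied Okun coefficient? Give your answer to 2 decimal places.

Growth form: g_Y = g_Y* - β × Δu, so β = (g_Y* - g_Y)/Δu.
β = (2.66 + 5.38)/2.68 = 8.04/2.68 = 3.00.

β ≈ 3.00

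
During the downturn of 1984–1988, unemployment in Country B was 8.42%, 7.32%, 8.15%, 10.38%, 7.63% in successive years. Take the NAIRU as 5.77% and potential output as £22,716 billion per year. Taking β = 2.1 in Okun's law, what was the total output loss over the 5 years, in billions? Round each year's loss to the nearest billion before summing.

£6,224 billion

Year 1984: gap = -2.1 × (8.42 - 5.77) = -5.565%, loss ≈ 22716 × 5.565/100 ≈ 1264.
Year 1985: gap = -2.1 × (7.32 - 5.77) = -3.255%, loss ≈ 22716 × 3.255/100 ≈ 739.
Year 1986: gap = -2.1 × (8.15 - 5.77) = -4.998%, loss ≈ 22716 × 4.998/100 ≈ 1135.
Year 1987: gap = -2.1 × (10.38 - 5.77) = -9.681%, loss ≈ 22716 × 9.681/100 ≈ 2199.
Year 1988: gap = -2.1 × (7.63 - 5.77) = -3.906%, loss ≈ 22716 × 3.906/100 ≈ 887.
Total lost output = 1264 + 739 + 1135 + 2199 + 887 = 6224 billion.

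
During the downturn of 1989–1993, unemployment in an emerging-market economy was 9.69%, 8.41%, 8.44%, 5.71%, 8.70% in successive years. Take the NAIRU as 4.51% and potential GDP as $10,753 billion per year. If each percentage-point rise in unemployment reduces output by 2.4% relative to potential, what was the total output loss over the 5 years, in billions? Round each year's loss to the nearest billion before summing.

Year 1989: gap = -2.4 × (9.69 - 4.51) = -12.432%, loss ≈ 10753 × 12.432/100 ≈ 1337.
Year 1990: gap = -2.4 × (8.41 - 4.51) = -9.36%, loss ≈ 10753 × 9.36/100 ≈ 1006.
Year 1991: gap = -2.4 × (8.44 - 4.51) = -9.432%, loss ≈ 10753 × 9.432/100 ≈ 1014.
Year 1992: gap = -2.4 × (5.71 - 4.51) = -2.88%, loss ≈ 10753 × 2.88/100 ≈ 310.
Year 1993: gap = -2.4 × (8.7 - 4.51) = -10.056%, loss ≈ 10753 × 10.056/100 ≈ 1081.
Total lost output = 1337 + 1006 + 1014 + 310 + 1081 = 4748 billion.

$4,748 billion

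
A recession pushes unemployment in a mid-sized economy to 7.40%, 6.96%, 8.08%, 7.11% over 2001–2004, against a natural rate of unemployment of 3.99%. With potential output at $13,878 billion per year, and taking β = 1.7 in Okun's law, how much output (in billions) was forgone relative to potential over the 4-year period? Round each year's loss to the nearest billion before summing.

Year 2001: gap = -1.7 × (7.4 - 3.99) = -5.797%, loss ≈ 13878 × 5.797/100 ≈ 805.
Year 2002: gap = -1.7 × (6.96 - 3.99) = -5.049%, loss ≈ 13878 × 5.049/100 ≈ 701.
Year 2003: gap = -1.7 × (8.08 - 3.99) = -6.953%, loss ≈ 13878 × 6.953/100 ≈ 965.
Year 2004: gap = -1.7 × (7.11 - 3.99) = -5.304%, loss ≈ 13878 × 5.304/100 ≈ 736.
Total lost output = 805 + 701 + 965 + 736 = 3207 billion.

$3,207 billion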